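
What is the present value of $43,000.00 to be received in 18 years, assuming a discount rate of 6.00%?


Present value formula: PV = FV / (1 + r)^t
PV = $43,000.00 / (1 + 0.06)^18
PV = $43,000.00 / 2.854339
PV = $15,064.78

PV = FV / (1 + r)^t = $15,064.78


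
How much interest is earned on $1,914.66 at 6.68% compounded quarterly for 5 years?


Compound interest earned = final amount − principal.
A = P(1 + r/n)^(nt) = $1,914.66 × (1 + 0.0668/4)^(4 × 5) = $2,666.54
Interest = A − P = $2,666.54 − $1,914.66 = $751.88

Interest = A - P = $751.88


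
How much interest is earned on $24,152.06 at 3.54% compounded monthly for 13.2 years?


Compound interest earned = final amount − principal.
A = P(1 + r/n)^(nt) = $24,152.06 × (1 + 0.0354/12)^(12 × 13.2) = $38,511.69
Interest = A − P = $38,511.69 − $24,152.06 = $14,359.63

Interest = A - P = $14,359.63


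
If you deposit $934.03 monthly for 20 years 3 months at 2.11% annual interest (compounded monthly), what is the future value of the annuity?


Future value of an ordinary annuity: FV = PMT × ((1 + r)^n − 1) / r
Monthly rate r = 0.0211/12 ≈ 0.00175833, n = 243
FV = $934.03 × ((1 + 0.0211/12)^243 − 1) / (0.0211/12)
FV = $934.03 × 302.8430833
FV = $282,864.53

FV = PMT × ((1+r)^n - 1)/r = $282,864.53


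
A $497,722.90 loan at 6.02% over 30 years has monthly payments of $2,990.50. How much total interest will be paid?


Total paid over the life of the loan = PMT × n.
Total paid = $2,990.50 × 360 = $1,076,580.00
Total interest = total paid − principal = $1,076,580.00 − $497,722.90 = $578,857.10

Total interest = (PMT × n) - PV = $578,857.10


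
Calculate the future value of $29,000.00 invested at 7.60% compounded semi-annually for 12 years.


Compound interest formula: A = P(1 + r/n)^(nt)
A = $29,000.00 × (1 + 0.076/2)^(2 × 12)
Growth factor: (1 + 0.076/2)^24 = 2.4475777
A = $29,000.00 × 2.4475777
A = $70,979.75

A = P(1 + r/n)^(nt) = $70,979.75


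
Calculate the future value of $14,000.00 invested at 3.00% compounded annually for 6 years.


Compound interest formula: A = P(1 + r/n)^(nt)
A = $14,000.00 × (1 + 0.03/1)^(1 × 6)
Growth factor: (1 + 0.03/1)^6 = 1.194052
A = $14,000.00 × 1.194052
A = $16,716.73

A = P(1 + r/n)^(nt) = $16,716.73


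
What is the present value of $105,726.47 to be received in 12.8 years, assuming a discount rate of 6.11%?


Present value formula: PV = FV / (1 + r)^t
PV = $105,726.47 / (1 + 0.0611)^12.8
PV = $105,726.47 / 2.1363914
PV = $49,488.34

PV = FV / (1 + r)^t = $49,488.34


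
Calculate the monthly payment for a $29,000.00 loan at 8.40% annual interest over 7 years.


Loan payment formula: PMT = PV × r / (1 − (1 + r)^(−n))
Monthly rate r = 0.084/12 = 0.007, n = 84 months
Denominator: 1 − (1 + 0.084/12)^(−84) = 0.443424
PMT = $29,000.00 × (0.084/12) / 0.443424
PMT = $457.80 per month

PMT = PV × r / (1-(1+r)^(-n)) = $457.80/month


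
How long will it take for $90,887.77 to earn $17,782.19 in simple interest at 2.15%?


Rearrange the simple interest formula for t:
I = P × r × t  ⇒  t = I / (P × r)
t = $17,782.19 / ($90,887.77 × 0.0215)
t = 9.1

t = I/(P×r) = 9.1 years


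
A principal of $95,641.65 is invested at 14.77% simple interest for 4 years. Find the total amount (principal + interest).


Total amount formula: A = P(1 + rt) = P + P·r·t
Interest: I = P × r × t = $95,641.65 × 0.1477 × 4 = $56,505.09
A = P + I = $95,641.65 + $56,505.09 = $152,146.74

A = P + I = P(1 + rt) = $152,146.74


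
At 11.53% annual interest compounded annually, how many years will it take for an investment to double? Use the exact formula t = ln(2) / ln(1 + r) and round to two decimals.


Doubling condition: (1 + r)^t = 2
Take ln of both sides: t × ln(1 + r) = ln(2)
t = ln(2) / ln(1 + r)
t = 0.693147 / 0.109123
t = 6.35

t = ln(2) / ln(1 + r) = 6.35 years


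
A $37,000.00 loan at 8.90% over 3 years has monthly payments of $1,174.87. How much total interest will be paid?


Total paid over the life of the loan = PMT × n.
Total paid = $1,174.87 × 36 = $42,295.32
Total interest = total paid − principal = $42,295.32 − $37,000.00 = $5,295.32

Total interest = (PMT × n) - PV = $5,295.32


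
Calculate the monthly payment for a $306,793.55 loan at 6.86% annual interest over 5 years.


Loan payment formula: PMT = PV × r / (1 − (1 + r)^(−n))
Monthly rate r = 0.0686/12 ≈ 0.00571667, n = 60 months
Denominator: 1 − (1 + 0.0686/12)^(−60) = 0.289668
PMT = $306,793.55 × (0.0686/12) / 0.289668
PMT = $6,054.64 per month

PMT = PV × r / (1-(1+r)^(-n)) = $6,054.64/month


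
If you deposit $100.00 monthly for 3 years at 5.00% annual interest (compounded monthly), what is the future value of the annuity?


Future value of an ordinary annuity: FV = PMT × ((1 + r)^n − 1) / r
Monthly rate r = 0.05/12 ≈ 0.00416667, n = 36
FV = $100.00 × ((1 + 0.05/12)^36 − 1) / (0.05/12)
FV = $100.00 × 38.753336
FV = $3,875.33

FV = PMT × ((1+r)^n - 1)/r = $3,875.33


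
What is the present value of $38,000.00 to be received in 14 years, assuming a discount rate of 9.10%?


Present value formula: PV = FV / (1 + r)^t
PV = $38,000.00 / (1 + 0.091)^14
PV = $38,000.00 / 3.384905
PV = $11,226.31

PV = FV / (1 + r)^t = $11,226.31


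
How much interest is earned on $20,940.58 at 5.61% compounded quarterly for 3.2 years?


Compound interest earned = final amount − principal.
A = P(1 + r/n)^(nt) = $20,940.58 × (1 + 0.0561/4)^(4 × 3.2) = $25,027.16
Interest = A − P = $25,027.16 − $20,940.58 = $4,086.58

Interest = A - P = $4,086.58


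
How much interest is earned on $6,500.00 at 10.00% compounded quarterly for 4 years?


Compound interest earned = final amount − principal.
A = P(1 + r/n)^(nt) = $6,500.00 × (1 + 0.1/4)^(4 × 4) = $9,649.29
Interest = A − P = $9,649.29 − $6,500.00 = $3,149.29

Interest = A - P = $3,149.29


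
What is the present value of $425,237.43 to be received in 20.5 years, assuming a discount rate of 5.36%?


Present value formula: PV = FV / (1 + r)^t
PV = $425,237.43 / (1 + 0.0536)^20.5
PV = $425,237.43 / 2.9164405
PV = $145,807.00

PV = FV / (1 + r)^t = $145,807.00


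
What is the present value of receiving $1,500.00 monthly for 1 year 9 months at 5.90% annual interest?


Present value of an ordinary annuity: PV = PMT × (1 − (1 + r)^(−n)) / r
Monthly rate r = 0.059/12 ≈ 0.00491667, n = 21
PV = $1,500.00 × (1 − (1 + 0.059/12)^(−21)) / (0.059/12)
PV = $1,500.00 × 19.905829
PV = $29,858.74

PV = PMT × (1-(1+r)^(-n))/r = $29,858.74


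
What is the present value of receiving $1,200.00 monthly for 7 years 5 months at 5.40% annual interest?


Present value of an ordinary annuity: PV = PMT × (1 − (1 + r)^(−n)) / r
Monthly rate r = 0.054/12 = 0.0045, n = 89
PV = $1,200.00 × (1 − (1 + 0.054/12)^(−89)) / (0.054/12)
PV = $1,200.00 × 73.202850
PV = $87,843.42

PV = PMT × (1-(1+r)^(-n))/r = $87,843.42


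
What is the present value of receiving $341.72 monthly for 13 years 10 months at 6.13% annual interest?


Present value of an ordinary annuity: PV = PMT × (1 − (1 + r)^(−n)) / r
Monthly rate r = 0.0613/12 ≈ 0.00510833, n = 166
PV = $341.72 × (1 − (1 + 0.0613/12)^(−166)) / (0.0613/12)
PV = $341.72 × 111.738360
PV = $38,183.23

PV = PMT × (1-(1+r)^(-n))/r = $38,183.23


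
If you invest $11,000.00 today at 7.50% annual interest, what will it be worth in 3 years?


Future value formula: FV = PV × (1 + r)^t
FV = $11,000.00 × (1 + 0.075)^3
FV = $11,000.00 × 1.242297
FV = $13,665.27

FV = PV × (1 + r)^t = $13,665.27


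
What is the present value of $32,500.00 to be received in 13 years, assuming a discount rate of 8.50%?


Present value formula: PV = FV / (1 + r)^t
PV = $32,500.00 / (1 + 0.085)^13
PV = $32,500.00 / 2.887930
PV = $11,253.74

PV = FV / (1 + r)^t = $11,253.74


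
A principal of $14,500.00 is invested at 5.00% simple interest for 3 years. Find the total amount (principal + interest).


Total amount formula: A = P(1 + rt) = P + P·r·t
Interest: I = P × r × t = $14,500.00 × 0.05 × 3 = $2,175.00
A = P + I = $14,500.00 + $2,175.00 = $16,675.00

A = P + I = P(1 + rt) = $16,675.00


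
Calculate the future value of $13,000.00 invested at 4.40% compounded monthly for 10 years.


Compound interest formula: A = P(1 + r/n)^(nt)
A = $13,000.00 × (1 + 0.044/12)^(12 × 10)
Growth factor: (1 + 0.044/12)^120 = 1.5514583
A = $13,000.00 × 1.5514583
A = $20,168.96

A = P(1 + r/n)^(nt) = $20,168.96


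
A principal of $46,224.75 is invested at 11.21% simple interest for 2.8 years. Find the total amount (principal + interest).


Total amount formula: A = P(1 + rt) = P + P·r·t
Interest: I = P × r × t = $46,224.75 × 0.1121 × 2.8 = $14,509.02
A = P + I = $46,224.75 + $14,509.02 = $60,733.77

A = P + I = P(1 + rt) = $60,733.77


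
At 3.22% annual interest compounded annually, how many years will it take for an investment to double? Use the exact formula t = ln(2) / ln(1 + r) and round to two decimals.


Doubling condition: (1 + r)^t = 2
Take ln of both sides: t × ln(1 + r) = ln(2)
t = ln(2) / ln(1 + r)
t = 0.693147 / 0.031692
t = 21.87

t = ln(2) / ln(1 + r) = 21.87 years


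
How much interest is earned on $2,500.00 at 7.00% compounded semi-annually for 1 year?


Compound interest earned = final amount − principal.
A = P(1 + r/n)^(nt) = $2,500.00 × (1 + 0.07/2)^(2 × 1) = $2,678.06
Interest = A − P = $2,678.06 − $2,500.00 = $178.06

Interest = A - P = $178.06


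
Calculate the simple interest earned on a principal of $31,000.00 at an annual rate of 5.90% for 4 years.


Simple interest formula: I = P × r × t
I = $31,000.00 × 0.059 × 4
I = $7,316.00

I = P × r × t = $7,316.00


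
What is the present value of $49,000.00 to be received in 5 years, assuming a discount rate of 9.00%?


Present value formula: PV = FV / (1 + r)^t
PV = $49,000.00 / (1 + 0.09)^5
PV = $49,000.00 / 1.538624
PV = $31,846.64

PV = FV / (1 + r)^t = $31,846.64


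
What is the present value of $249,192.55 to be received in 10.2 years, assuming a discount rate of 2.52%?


Present value formula: PV = FV / (1 + r)^t
PV = $249,192.55 / (1 + 0.0252)^10.2
PV = $249,192.55 / 1.2889845
PV = $193,324.71

PV = FV / (1 + r)^t = $193,324.71


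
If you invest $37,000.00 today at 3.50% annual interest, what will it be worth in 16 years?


Future value formula: FV = PV × (1 + r)^t
FV = $37,000.00 × (1 + 0.035)^16
FV = $37,000.00 × 1.733986
FV = $64,157.48

FV = PV × (1 + r)^t = $64,157.48


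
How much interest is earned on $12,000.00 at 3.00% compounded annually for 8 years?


Compound interest earned = final amount − principal.
A = P(1 + r/n)^(nt) = $12,000.00 × (1 + 0.03/1)^(1 × 8) = $15,201.24
Interest = A − P = $15,201.24 − $12,000.00 = $3,201.24

Interest = A - P = $3,201.24


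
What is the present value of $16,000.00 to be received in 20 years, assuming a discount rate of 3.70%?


Present value formula: PV = FV / (1 + r)^t
PV = $16,000.00 / (1 + 0.037)^20
PV = $16,000.00 / 2.068117
PV = $7,736.51

PV = FV / (1 + r)^t = $7,736.51


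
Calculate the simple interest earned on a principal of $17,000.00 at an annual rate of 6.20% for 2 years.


Simple interest formula: I = P × r × t
I = $17,000.00 × 0.062 × 2
I = $2,108.00

I = P × r × t = $2,108.00


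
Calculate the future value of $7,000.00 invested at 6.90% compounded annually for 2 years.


Compound interest formula: A = P(1 + r/n)^(nt)
A = $7,000.00 × (1 + 0.069/1)^(1 × 2)
Growth factor: (1 + 0.069/1)^2 = 1.142761
A = $7,000.00 × 1.142761
A = $7,999.33

A = P(1 + r/n)^(nt) = $7,999.33


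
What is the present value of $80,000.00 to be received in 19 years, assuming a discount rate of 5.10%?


Present value formula: PV = FV / (1 + r)^t
PV = $80,000.00 / (1 + 0.051)^19
PV = $80,000.00 / 2.573070
PV = $31,091.26

PV = FV / (1 + r)^t = $31,091.26


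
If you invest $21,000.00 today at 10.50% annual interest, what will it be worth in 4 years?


Future value formula: FV = PV × (1 + r)^t
FV = $21,000.00 × (1 + 0.105)^4
FV = $21,000.00 × 1.490902
FV = $31,308.94

FV = PV × (1 + r)^t = $31,308.94


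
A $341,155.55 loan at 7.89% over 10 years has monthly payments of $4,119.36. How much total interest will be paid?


Total paid over the life of the loan = PMT × n.
Total paid = $4,119.36 × 120 = $494,323.20
Total interest = total paid − principal = $494,323.20 − $341,155.55 = $153,167.65

Total interest = (PMT × n) - PV = $153,167.65


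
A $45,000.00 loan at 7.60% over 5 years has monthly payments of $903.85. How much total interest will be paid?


Total paid over the life of the loan = PMT × n.
Total paid = $903.85 × 60 = $54,231.00
Total interest = total paid − principal = $54,231.00 − $45,000.00 = $9,231.00

Total interest = (PMT × n) - PV = $9,231.00


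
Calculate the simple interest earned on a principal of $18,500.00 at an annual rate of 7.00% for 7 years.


Simple interest formula: I = P × r × t
I = $18,500.00 × 0.07 × 7
I = $9,065.00

I = P × r × t = $9,065.00


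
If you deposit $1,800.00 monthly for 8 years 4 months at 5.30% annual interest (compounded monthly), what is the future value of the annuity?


Future value of an ordinary annuity: FV = PMT × ((1 + r)^n − 1) / r
Monthly rate r = 0.053/12 ≈ 0.00441667, n = 100
FV = $1,800.00 × ((1 + 0.053/12)^100 − 1) / (0.053/12)
FV = $1,800.00 × 125.385386
FV = $225,693.69

FV = PMT × ((1+r)^n - 1)/r = $225,693.69


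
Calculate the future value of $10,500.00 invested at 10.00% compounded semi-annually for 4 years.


Compound interest formula: A = P(1 + r/n)^(nt)
A = $10,500.00 × (1 + 0.1/2)^(2 × 4)
Growth factor: (1 + 0.1/2)^8 = 1.477455
A = $10,500.00 × 1.477455
A = $15,513.28

A = P(1 + r/n)^(nt) = $15,513.28


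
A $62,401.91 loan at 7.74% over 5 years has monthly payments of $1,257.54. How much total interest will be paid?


Total paid over the life of the loan = PMT × n.
Total paid = $1,257.54 × 60 = $75,452.40
Total interest = total paid − principal = $75,452.40 − $62,401.91 = $13,050.49

Total interest = (PMT × n) - PV = $13,050.49


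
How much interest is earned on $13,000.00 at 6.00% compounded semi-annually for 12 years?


Compound interest earned = final amount − principal.
A = P(1 + r/n)^(nt) = $13,000.00 × (1 + 0.06/2)^(2 × 12) = $26,426.32
Interest = A − P = $26,426.32 − $13,000.00 = $13,426.32

Interest = A - P = $13,426.32


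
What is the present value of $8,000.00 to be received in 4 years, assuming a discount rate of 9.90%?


Present value formula: PV = FV / (1 + r)^t
PV = $8,000.00 / (1 + 0.099)^4
PV = $8,000.00 / 1.458783
PV = $5,484.02

PV = FV / (1 + r)^t = $5,484.02


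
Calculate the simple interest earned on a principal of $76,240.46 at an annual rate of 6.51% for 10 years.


Simple interest formula: I = P × r × t
I = $76,240.46 × 0.0651 × 10
I = $49,632.54

I = P × r × t = $49,632.54


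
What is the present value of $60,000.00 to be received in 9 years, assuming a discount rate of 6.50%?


Present value formula: PV = FV / (1 + r)^t
PV = $60,000.00 / (1 + 0.065)^9
PV = $60,000.00 / 1.7625704
PV = $34,041.19

PV = FV / (1 + r)^t = $34,041.19


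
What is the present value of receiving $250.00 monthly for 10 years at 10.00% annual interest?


Present value of an ordinary annuity: PV = PMT × (1 − (1 + r)^(−n)) / r
Monthly rate r = 0.1/12 ≈ 0.00833333, n = 120
PV = $250.00 × (1 − (1 + 0.1/12)^(−120)) / (0.1/12)
PV = $250.00 × 75.671163
PV = $18,917.79

PV = PMT × (1-(1+r)^(-n))/r = $18,917.79


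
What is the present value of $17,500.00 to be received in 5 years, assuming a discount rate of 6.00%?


Present value formula: PV = FV / (1 + r)^t
PV = $17,500.00 / (1 + 0.06)^5
PV = $17,500.00 / 1.3382256
PV = $13,077.02

PV = FV / (1 + r)^t = $13,077.02


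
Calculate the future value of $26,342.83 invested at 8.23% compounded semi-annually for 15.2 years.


Compound interest formula: A = P(1 + r/n)^(nt)
A = $26,342.83 × (1 + 0.0823/2)^(2 × 15.2)
Growth factor: (1 + 0.0823/2)^30.4 = 3.40725333
A = $26,342.83 × 3.40725333
A = $89,756.70

A = P(1 + r/n)^(nt) = $89,756.70


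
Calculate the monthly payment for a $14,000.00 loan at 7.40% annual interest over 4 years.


Loan payment formula: PMT = PV × r / (1 − (1 + r)^(−n))
Monthly rate r = 0.074/12 ≈ 0.00616667, n = 48 months
Denominator: 1 − (1 + 0.074/12)^(−48) = 0.255536
PMT = $14,000.00 × (0.074/12) / 0.255536
PMT = $337.85 per month

PMT = PV × r / (1-(1+r)^(-n)) = $337.85/month


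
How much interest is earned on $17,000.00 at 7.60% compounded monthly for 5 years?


Compound interest earned = final amount − principal.
A = P(1 + r/n)^(nt) = $17,000.00 × (1 + 0.076/12)^(12 × 5) = $24,829.07
Interest = A − P = $24,829.07 − $17,000.00 = $7,829.07

Interest = A - P = $7,829.07


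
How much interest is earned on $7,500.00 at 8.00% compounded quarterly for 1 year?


Compound interest earned = final amount − principal.
A = P(1 + r/n)^(nt) = $7,500.00 × (1 + 0.08/4)^(4 × 1) = $8,118.24
Interest = A − P = $8,118.24 − $7,500.00 = $618.24

Interest = A - P = $618.24


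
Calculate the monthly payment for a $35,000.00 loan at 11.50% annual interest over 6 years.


Loan payment formula: PMT = PV × r / (1 − (1 + r)^(−n))
Monthly rate r = 0.115/12 ≈ 0.00958333, n = 72 months
Denominator: 1 − (1 + 0.115/12)^(−72) = 0.496773
PMT = $35,000.00 × (0.115/12) / 0.496773
PMT = $675.19 per month

PMT = PV × r / (1-(1+r)^(-n)) = $675.19/month


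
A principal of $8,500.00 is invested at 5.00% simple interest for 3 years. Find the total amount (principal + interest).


Total amount formula: A = P(1 + rt) = P + P·r·t
Interest: I = P × r × t = $8,500.00 × 0.05 × 3 = $1,275.00
A = P + I = $8,500.00 + $1,275.00 = $9,775.00

A = P + I = P(1 + rt) = $9,775.00


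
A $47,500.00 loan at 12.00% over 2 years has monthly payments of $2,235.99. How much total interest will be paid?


Total paid over the life of the loan = PMT × n.
Total paid = $2,235.99 × 24 = $53,663.76
Total interest = total paid − principal = $53,663.76 − $47,500.00 = $6,163.76

Total interest = (PMT × n) - PV = $6,163.76


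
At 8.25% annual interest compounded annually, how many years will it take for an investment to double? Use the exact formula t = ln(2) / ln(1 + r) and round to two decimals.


Doubling condition: (1 + r)^t = 2
Take ln of both sides: t × ln(1 + r) = ln(2)
t = ln(2) / ln(1 + r)
t = 0.693147 / 0.079273
t = 8.74

t = ln(2) / ln(1 + r) = 8.74 years


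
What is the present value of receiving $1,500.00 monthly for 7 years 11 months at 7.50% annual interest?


Present value of an ordinary annuity: PV = PMT × (1 − (1 + r)^(−n)) / r
Monthly rate r = 0.075/12 = 0.00625, n = 95
PV = $1,500.00 × (1 − (1 + 0.075/12)^(−95)) / (0.075/12)
PV = $1,500.00 × 71.476187
PV = $107,214.28

PV = PMT × (1-(1+r)^(-n))/r = $107,214.28


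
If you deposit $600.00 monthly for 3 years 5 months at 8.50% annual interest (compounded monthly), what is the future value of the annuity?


Future value of an ordinary annuity: FV = PMT × ((1 + r)^n − 1) / r
Monthly rate r = 0.085/12 ≈ 0.00708333, n = 41
FV = $600.00 × ((1 + 0.085/12)^41 − 1) / (0.085/12)
FV = $600.00 × 47.381145
FV = $28,428.69

FV = PMT × ((1+r)^n - 1)/r = $28,428.69


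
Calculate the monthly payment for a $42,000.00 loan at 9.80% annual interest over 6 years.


Loan payment formula: PMT = PV × r / (1 − (1 + r)^(−n))
Monthly rate r = 0.098/12 ≈ 0.00816667, n = 72 months
Denominator: 1 − (1 + 0.098/12)^(−72) = 0.443235
PMT = $42,000.00 × (0.098/12) / 0.443235
PMT = $773.86 per month

PMT = PV × r / (1-(1+r)^(-n)) = $773.86/month


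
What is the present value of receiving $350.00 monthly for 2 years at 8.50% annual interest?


Present value of an ordinary annuity: PV = PMT × (1 − (1 + r)^(−n)) / r
Monthly rate r = 0.085/12 ≈ 0.00708333, n = 24
PV = $350.00 × (1 − (1 + 0.085/12)^(−24)) / (0.085/12)
PV = $350.00 × 21.999453
PV = $7,699.81

PV = PMT × (1-(1+r)^(-n))/r = $7,699.81


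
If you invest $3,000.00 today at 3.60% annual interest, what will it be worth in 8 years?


Future value formula: FV = PV × (1 + r)^t
FV = $3,000.00 × (1 + 0.036)^8
FV = $3,000.00 × 1.327022
FV = $3,981.07

FV = PV × (1 + r)^t = $3,981.07


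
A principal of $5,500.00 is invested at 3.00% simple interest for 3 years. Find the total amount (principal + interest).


Total amount formula: A = P(1 + rt) = P + P·r·t
Interest: I = P × r × t = $5,500.00 × 0.03 × 3 = $495.00
A = P + I = $5,500.00 + $495.00 = $5,995.00

A = P + I = P(1 + rt) = $5,995.00


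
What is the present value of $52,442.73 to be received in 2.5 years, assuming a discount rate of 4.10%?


Present value formula: PV = FV / (1 + r)^t
PV = $52,442.73 / (1 + 0.041)^2.5
PV = $52,442.73 / 1.1056733
PV = $47,430.58

PV = FV / (1 + r)^t = $47,430.58


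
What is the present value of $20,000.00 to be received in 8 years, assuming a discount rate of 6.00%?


Present value formula: PV = FV / (1 + r)^t
PV = $20,000.00 / (1 + 0.06)^8
PV = $20,000.00 / 1.593848
PV = $12,548.25

PV = FV / (1 + r)^t = $12,548.25


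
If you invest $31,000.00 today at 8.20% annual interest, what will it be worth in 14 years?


Future value formula: FV = PV × (1 + r)^t
FV = $31,000.00 × (1 + 0.082)^14
FV = $31,000.00 × 3.0142665
FV = $93,442.26

FV = PV × (1 + r)^t = $93,442.26


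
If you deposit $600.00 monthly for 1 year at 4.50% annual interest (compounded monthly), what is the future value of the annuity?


Future value of an ordinary annuity: FV = PMT × ((1 + r)^n − 1) / r
Monthly rate r = 0.045/12 = 0.00375, n = 12
FV = $600.00 × ((1 + 0.045/12)^12 − 1) / (0.045/12)
FV = $600.00 × 12.250620
FV = $7,350.37

FV = PMT × ((1+r)^n - 1)/r = $7,350.37


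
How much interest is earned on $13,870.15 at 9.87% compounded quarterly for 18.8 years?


Compound interest earned = final amount − principal.
A = P(1 + r/n)^(nt) = $13,870.15 × (1 + 0.0987/4)^(4 × 18.8) = $86,727.92
Interest = A − P = $86,727.92 − $13,870.15 = $72,857.77

Interest = A - P = $72,857.77


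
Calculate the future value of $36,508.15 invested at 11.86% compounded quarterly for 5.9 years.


Compound interest formula: A = P(1 + r/n)^(nt)
A = $36,508.15 × (1 + 0.1186/4)^(4 × 5.9)
Growth factor: (1 + 0.1186/4)^23.6 = 1.9928523
A = $36,508.15 × 1.9928523
A = $72,755.35

A = P(1 + r/n)^(nt) = $72,755.35


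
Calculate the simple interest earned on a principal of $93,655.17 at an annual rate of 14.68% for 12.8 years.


Simple interest formula: I = P × r × t
I = $93,655.17 × 0.1468 × 12.8
I = $175,981.81

I = P × r × t = $175,981.81


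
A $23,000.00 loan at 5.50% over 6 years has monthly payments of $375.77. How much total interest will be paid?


Total paid over the life of the loan = PMT × n.
Total paid = $375.77 × 72 = $27,055.44
Total interest = total paid − principal = $27,055.44 − $23,000.00 = $4,055.44

Total interest = (PMT × n) - PV = $4,055.44


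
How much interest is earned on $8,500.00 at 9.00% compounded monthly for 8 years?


Compound interest earned = final amount − principal.
A = P(1 + r/n)^(nt) = $8,500.00 × (1 + 0.09/12)^(12 × 8) = $17,415.83
Interest = A − P = $17,415.83 − $8,500.00 = $8,915.83

Interest = A - P = $8,915.83


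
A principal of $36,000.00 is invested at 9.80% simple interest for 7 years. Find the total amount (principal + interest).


Total amount formula: A = P(1 + rt) = P + P·r·t
Interest: I = P × r × t = $36,000.00 × 0.098 × 7 = $24,696.00
A = P + I = $36,000.00 + $24,696.00 = $60,696.00

A = P + I = P(1 + rt) = $60,696.00


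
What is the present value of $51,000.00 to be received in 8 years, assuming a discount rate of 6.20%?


Present value formula: PV = FV / (1 + r)^t
PV = $51,000.00 / (1 + 0.062)^8
PV = $51,000.00 / 1.6180656
PV = $31,519.12

PV = FV / (1 + r)^t = $31,519.12


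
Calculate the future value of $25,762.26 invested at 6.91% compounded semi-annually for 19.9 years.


Compound interest formula: A = P(1 + r/n)^(nt)
A = $25,762.26 × (1 + 0.0691/2)^(2 × 19.9)
Growth factor: (1 + 0.0691/2)^39.8 = 3.8646405
A = $25,762.26 × 3.8646405
A = $99,561.87

A = P(1 + r/n)^(nt) = $99,561.87


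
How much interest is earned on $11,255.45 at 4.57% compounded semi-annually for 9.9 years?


Compound interest earned = final amount − principal.
A = P(1 + r/n)^(nt) = $11,255.45 × (1 + 0.0457/2)^(2 × 9.9) = $17,605.14
Interest = A − P = $17,605.14 − $11,255.45 = $6,349.69

Interest = A - P = $6,349.69


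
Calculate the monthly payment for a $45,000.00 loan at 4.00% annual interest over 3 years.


Loan payment formula: PMT = PV × r / (1 − (1 + r)^(−n))
Monthly rate r = 0.04/12 ≈ 0.00333333, n = 36 months
Denominator: 1 − (1 + 0.04/12)^(−36) = 0.1129026
PMT = $45,000.00 × (0.04/12) / 0.1129026
PMT = $1,328.58 per month

PMT = PV × r / (1-(1+r)^(-n)) = $1,328.58/month


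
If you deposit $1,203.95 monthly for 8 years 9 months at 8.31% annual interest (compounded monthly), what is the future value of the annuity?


Future value of an ordinary annuity: FV = PMT × ((1 + r)^n − 1) / r
Monthly rate r = 0.0831/12 = 0.006925, n = 105
FV = $1,203.95 × ((1 + 0.0831/12)^105 − 1) / (0.0831/12)
FV = $1,203.95 × 153.638176
FV = $184,972.68

FV = PMT × ((1+r)^n - 1)/r = $184,972.68


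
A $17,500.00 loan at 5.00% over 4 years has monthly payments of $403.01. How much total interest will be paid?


Total paid over the life of the loan = PMT × n.
Total paid = $403.01 × 48 = $19,344.48
Total interest = total paid − principal = $19,344.48 − $17,500.00 = $1,844.48

Total interest = (PMT × n) - PV = $1,844.48


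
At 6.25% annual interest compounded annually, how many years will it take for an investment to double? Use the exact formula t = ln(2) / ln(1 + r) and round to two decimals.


Doubling condition: (1 + r)^t = 2
Take ln of both sides: t × ln(1 + r) = ln(2)
t = ln(2) / ln(1 + r)
t = 0.693147 / 0.060625
t = 11.43

t = ln(2) / ln(1 + r) = 11.43 years


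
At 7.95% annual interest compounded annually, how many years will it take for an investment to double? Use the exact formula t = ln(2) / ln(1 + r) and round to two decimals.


Doubling condition: (1 + r)^t = 2
Take ln of both sides: t × ln(1 + r) = ln(2)
t = ln(2) / ln(1 + r)
t = 0.693147 / 0.076498
t = 9.06

t = ln(2) / ln(1 + r) = 9.06 years


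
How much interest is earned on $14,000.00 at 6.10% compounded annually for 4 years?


Compound interest earned = final amount − principal.
A = P(1 + r/n)^(nt) = $14,000.00 × (1 + 0.061/1)^(1 × 4) = $17,741.47
Interest = A − P = $17,741.47 − $14,000.00 = $3,741.47

Interest = A - P = $3,741.47


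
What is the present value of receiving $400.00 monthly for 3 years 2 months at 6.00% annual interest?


Present value of an ordinary annuity: PV = PMT × (1 − (1 + r)^(−n)) / r
Monthly rate r = 0.06/12 = 0.005, n = 38
PV = $400.00 × (1 − (1 + 0.06/12)^(−38)) / (0.06/12)
PV = $400.00 × 34.529854
PV = $13,811.94

PV = PMT × (1-(1+r)^(-n))/r = $13,811.94


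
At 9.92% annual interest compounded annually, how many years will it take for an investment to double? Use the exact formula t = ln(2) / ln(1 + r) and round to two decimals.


Doubling condition: (1 + r)^t = 2
Take ln of both sides: t × ln(1 + r) = ln(2)
t = ln(2) / ln(1 + r)
t = 0.693147 / 0.094583
t = 7.33

t = ln(2) / ln(1 + r) = 7.33 years


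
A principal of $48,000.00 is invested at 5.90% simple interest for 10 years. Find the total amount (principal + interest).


Total amount formula: A = P(1 + rt) = P + P·r·t
Interest: I = P × r × t = $48,000.00 × 0.059 × 10 = $28,320.00
A = P + I = $48,000.00 + $28,320.00 = $76,320.00

A = P + I = P(1 + rt) = $76,320.00


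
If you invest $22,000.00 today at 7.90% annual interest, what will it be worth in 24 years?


Future value formula: FV = PV × (1 + r)^t
FV = $22,000.00 × (1 + 0.079)^24
FV = $22,000.00 × 6.201756
FV = $136,438.63

FV = PV × (1 + r)^t = $136,438.63


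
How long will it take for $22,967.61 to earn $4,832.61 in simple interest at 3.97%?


Rearrange the simple interest formula for t:
I = P × r × t  ⇒  t = I / (P × r)
t = $4,832.61 / ($22,967.61 × 0.0397)
t = 5.3

t = I/(P×r) = 5.3 years


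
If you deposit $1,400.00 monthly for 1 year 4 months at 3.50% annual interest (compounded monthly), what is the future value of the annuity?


Future value of an ordinary annuity: FV = PMT × ((1 + r)^n − 1) / r
Monthly rate r = 0.035/12 ≈ 0.00291667, n = 16
FV = $1,400.00 × ((1 + 0.035/12)^16 − 1) / (0.035/12)
FV = $1,400.00 × 16.354809
FV = $22,896.73

FV = PMT × ((1+r)^n - 1)/r = $22,896.73


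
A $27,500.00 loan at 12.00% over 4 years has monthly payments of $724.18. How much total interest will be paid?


Total paid over the life of the loan = PMT × n.
Total paid = $724.18 × 48 = $34,760.64
Total interest = total paid − principal = $34,760.64 − $27,500.00 = $7,260.64

Total interest = (PMT × n) - PV = $7,260.64


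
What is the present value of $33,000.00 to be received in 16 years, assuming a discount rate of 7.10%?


Present value formula: PV = FV / (1 + r)^t
PV = $33,000.00 / (1 + 0.071)^16
PV = $33,000.00 / 2.996619
PV = $11,012.41

PV = FV / (1 + r)^t = $11,012.41


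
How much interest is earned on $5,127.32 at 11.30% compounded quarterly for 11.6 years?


Compound interest earned = final amount − principal.
A = P(1 + r/n)^(nt) = $5,127.32 × (1 + 0.113/4)^(4 × 11.6) = $18,675.44
Interest = A − P = $18,675.44 − $5,127.32 = $13,548.12

Interest = A - P = $13,548.12


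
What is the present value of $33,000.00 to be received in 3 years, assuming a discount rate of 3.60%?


Present value formula: PV = FV / (1 + r)^t
PV = $33,000.00 / (1 + 0.036)^3
PV = $33,000.00 / 1.1119347
PV = $29,678.00

PV = FV / (1 + r)^t = $29,678.00


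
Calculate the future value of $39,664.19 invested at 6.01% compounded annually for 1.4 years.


Compound interest formula: A = P(1 + r/n)^(nt)
A = $39,664.19 × (1 + 0.0601/1)^(1 × 1.4)
Growth factor: (1 + 0.0601/1)^1.4 = 1.0851395
A = $39,664.19 × 1.0851395
A = $43,041.18

A = P(1 + r/n)^(nt) = $43,041.18


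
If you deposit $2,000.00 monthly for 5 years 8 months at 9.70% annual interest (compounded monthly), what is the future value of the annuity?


Future value of an ordinary annuity: FV = PMT × ((1 + r)^n − 1) / r
Monthly rate r = 0.097/12 ≈ 0.00808333, n = 68
FV = $2,000.00 × ((1 + 0.097/12)^68 − 1) / (0.097/12)
FV = $2,000.00 × 90.167128
FV = $180,334.26

FV = PMT × ((1+r)^n - 1)/r = $180,334.26


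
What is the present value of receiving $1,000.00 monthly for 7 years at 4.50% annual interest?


Present value of an ordinary annuity: PV = PMT × (1 − (1 + r)^(−n)) / r
Monthly rate r = 0.045/12 = 0.00375, n = 84
PV = $1,000.00 × (1 − (1 + 0.045/12)^(−84)) / (0.045/12)
PV = $1,000.00 × 71.941611
PV = $71,941.61

PV = PMT × (1-(1+r)^(-n))/r = $71,941.61


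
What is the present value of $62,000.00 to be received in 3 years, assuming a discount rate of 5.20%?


Present value formula: PV = FV / (1 + r)^t
PV = $62,000.00 / (1 + 0.052)^3
PV = $62,000.00 / 1.1642526
PV = $53,253.05

PV = FV / (1 + r)^t = $53,253.05


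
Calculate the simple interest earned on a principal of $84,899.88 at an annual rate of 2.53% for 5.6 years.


Simple interest formula: I = P × r × t
I = $84,899.88 × 0.0253 × 5.6
I = $12,028.61

I = P × r × t = $12,028.61


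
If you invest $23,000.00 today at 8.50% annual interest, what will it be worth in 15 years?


Future value formula: FV = PV × (1 + r)^t
FV = $23,000.00 × (1 + 0.085)^15
FV = $23,000.00 × 3.399743
FV = $78,194.09

FV = PV × (1 + r)^t = $78,194.09


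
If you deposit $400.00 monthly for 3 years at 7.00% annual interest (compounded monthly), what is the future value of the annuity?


Future value of an ordinary annuity: FV = PMT × ((1 + r)^n − 1) / r
Monthly rate r = 0.07/12 ≈ 0.00583333, n = 36
FV = $400.00 × ((1 + 0.07/12)^36 − 1) / (0.07/12)
FV = $400.00 × 39.930101
FV = $15,972.04

FV = PMT × ((1+r)^n - 1)/r = $15,972.04


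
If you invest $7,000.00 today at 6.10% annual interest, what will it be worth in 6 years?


Future value formula: FV = PV × (1 + r)^t
FV = $7,000.00 × (1 + 0.061)^6
FV = $7,000.00 × 1.426567
FV = $9,985.97

FV = PV × (1 + r)^t = $9,985.97


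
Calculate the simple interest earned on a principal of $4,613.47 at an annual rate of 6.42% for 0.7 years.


Simple interest formula: I = P × r × t
I = $4,613.47 × 0.0642 × 0.7
I = $207.33

I = P × r × t = $207.33


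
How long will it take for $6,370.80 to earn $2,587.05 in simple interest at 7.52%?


Rearrange the simple interest formula for t:
I = P × r × t  ⇒  t = I / (P × r)
t = $2,587.05 / ($6,370.80 × 0.0752)
t = 5.4

t = I/(P×r) = 5.4 years


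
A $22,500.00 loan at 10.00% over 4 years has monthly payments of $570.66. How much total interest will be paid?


Total paid over the life of the loan = PMT × n.
Total paid = $570.66 × 48 = $27,391.68
Total interest = total paid − principal = $27,391.68 − $22,500.00 = $4,891.68

Total interest = (PMT × n) - PV = $4,891.68


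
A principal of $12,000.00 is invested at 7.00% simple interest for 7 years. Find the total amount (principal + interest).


Total amount formula: A = P(1 + rt) = P + P·r·t
Interest: I = P × r × t = $12,000.00 × 0.07 × 7 = $5,880.00
A = P + I = $12,000.00 + $5,880.00 = $17,880.00

A = P + I = P(1 + rt) = $17,880.00


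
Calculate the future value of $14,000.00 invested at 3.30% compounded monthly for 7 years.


Compound interest formula: A = P(1 + r/n)^(nt)
A = $14,000.00 × (1 + 0.033/12)^(12 × 7)
Growth factor: (1 + 0.033/12)^84 = 1.259460
A = $14,000.00 × 1.259460
A = $17,632.44

A = P(1 + r/n)^(nt) = $17,632.44


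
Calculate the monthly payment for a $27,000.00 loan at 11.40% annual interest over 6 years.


Loan payment formula: PMT = PV × r / (1 − (1 + r)^(−n))
Monthly rate r = 0.114/12 = 0.0095, n = 72 months
Denominator: 1 − (1 + 0.114/12)^(−72) = 0.493774
PMT = $27,000.00 × (0.114/12) / 0.493774
PMT = $519.47 per month

PMT = PV × r / (1-(1+r)^(-n)) = $519.47/month


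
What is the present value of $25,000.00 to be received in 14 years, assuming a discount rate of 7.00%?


Present value formula: PV = FV / (1 + r)^t
PV = $25,000.00 / (1 + 0.07)^14
PV = $25,000.00 / 2.578534
PV = $9,695.43

PV = FV / (1 + r)^t = $9,695.43


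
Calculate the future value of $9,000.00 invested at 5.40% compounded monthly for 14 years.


Compound interest formula: A = P(1 + r/n)^(nt)
A = $9,000.00 × (1 + 0.054/12)^(12 × 14)
Growth factor: (1 + 0.054/12)^168 = 2.126131
A = $9,000.00 × 2.126131
A = $19,135.18

A = P(1 + r/n)^(nt) = $19,135.18


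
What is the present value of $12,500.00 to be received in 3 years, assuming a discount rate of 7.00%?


Present value formula: PV = FV / (1 + r)^t
PV = $12,500.00 / (1 + 0.07)^3
PV = $12,500.00 / 1.225043
PV = $10,203.72

PV = FV / (1 + r)^t = $10,203.72


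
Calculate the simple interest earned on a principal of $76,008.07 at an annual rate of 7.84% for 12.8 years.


Simple interest formula: I = P × r × t
I = $76,008.07 × 0.0784 × 12.8
I = $76,275.62

I = P × r × t = $76,275.62


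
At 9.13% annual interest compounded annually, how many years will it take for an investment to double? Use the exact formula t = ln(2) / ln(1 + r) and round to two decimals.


Doubling condition: (1 + r)^t = 2
Take ln of both sides: t × ln(1 + r) = ln(2)
t = ln(2) / ln(1 + r)
t = 0.693147 / 0.087370
t = 7.93

t = ln(2) / ln(1 + r) = 7.93 years


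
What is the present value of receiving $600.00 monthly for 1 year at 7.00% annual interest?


Present value of an ordinary annuity: PV = PMT × (1 − (1 + r)^(−n)) / r
Monthly rate r = 0.07/12 ≈ 0.00583333, n = 12
PV = $600.00 × (1 − (1 + 0.07/12)^(−12)) / (0.07/12)
PV = $600.00 × 11.557120
PV = $6,934.27

PV = PMT × (1-(1+r)^(-n))/r = $6,934.27


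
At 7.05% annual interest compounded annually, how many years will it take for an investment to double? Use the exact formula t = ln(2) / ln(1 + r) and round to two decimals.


Doubling condition: (1 + r)^t = 2
Take ln of both sides: t × ln(1 + r) = ln(2)
t = ln(2) / ln(1 + r)
t = 0.693147 / 0.068126
t = 10.17

t = ln(2) / ln(1 + r) = 10.17 years


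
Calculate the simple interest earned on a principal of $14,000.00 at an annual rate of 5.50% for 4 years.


Simple interest formula: I = P × r × t
I = $14,000.00 × 0.055 × 4
I = $3,080.00

I = P × r × t = $3,080.00


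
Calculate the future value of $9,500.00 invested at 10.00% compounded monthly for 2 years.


Compound interest formula: A = P(1 + r/n)^(nt)
A = $9,500.00 × (1 + 0.1/12)^(12 × 2)
Growth factor: (1 + 0.1/12)^24 = 1.220391
A = $9,500.00 × 1.220391
A = $11,593.71

A = P(1 + r/n)^(nt) = $11,593.71


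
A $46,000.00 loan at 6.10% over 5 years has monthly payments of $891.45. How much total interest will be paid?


Total paid over the life of the loan = PMT × n.
Total paid = $891.45 × 60 = $53,487.00
Total interest = total paid − principal = $53,487.00 − $46,000.00 = $7,487.00

Total interest = (PMT × n) - PV = $7,487.00


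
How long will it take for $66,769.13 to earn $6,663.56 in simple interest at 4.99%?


Rearrange the simple interest formula for t:
I = P × r × t  ⇒  t = I / (P × r)
t = $6,663.56 / ($66,769.13 × 0.0499)
t = 2

t = I/(P×r) = 2 years


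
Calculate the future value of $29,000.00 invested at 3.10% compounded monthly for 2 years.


Compound interest formula: A = P(1 + r/n)^(nt)
A = $29,000.00 × (1 + 0.031/12)^(12 × 2)
Growth factor: (1 + 0.031/12)^24 = 1.0638773
A = $29,000.00 × 1.0638773
A = $30,852.44

A = P(1 + r/n)^(nt) = $30,852.44


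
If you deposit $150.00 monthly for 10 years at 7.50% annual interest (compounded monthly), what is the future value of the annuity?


Future value of an ordinary annuity: FV = PMT × ((1 + r)^n − 1) / r
Monthly rate r = 0.075/12 = 0.00625, n = 120
FV = $150.00 × ((1 + 0.075/12)^120 − 1) / (0.075/12)
FV = $150.00 × 177.930342
FV = $26,689.55

FV = PMT × ((1+r)^n - 1)/r = $26,689.55


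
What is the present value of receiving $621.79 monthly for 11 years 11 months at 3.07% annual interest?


Present value of an ordinary annuity: PV = PMT × (1 − (1 + r)^(−n)) / r
Monthly rate r = 0.0307/12 ≈ 0.00255833, n = 143
PV = $621.79 × (1 − (1 + 0.0307/12)^(−143)) / (0.0307/12)
PV = $621.79 × 119.633852
PV = $74,387.13

PV = PMT × (1-(1+r)^(-n))/r = $74,387.13


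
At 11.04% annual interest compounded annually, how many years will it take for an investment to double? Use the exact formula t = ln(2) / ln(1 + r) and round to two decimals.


Doubling condition: (1 + r)^t = 2
Take ln of both sides: t × ln(1 + r) = ln(2)
t = ln(2) / ln(1 + r)
t = 0.693147 / 0.104720
t = 6.62

t = ln(2) / ln(1 + r) = 6.62 years


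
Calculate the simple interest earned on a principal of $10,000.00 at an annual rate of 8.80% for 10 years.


Simple interest formula: I = P × r × t
I = $10,000.00 × 0.088 × 10
I = $8,800.00

I = P × r × t = $8,800.00


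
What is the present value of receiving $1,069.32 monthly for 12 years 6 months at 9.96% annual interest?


Present value of an ordinary annuity: PV = PMT × (1 − (1 + r)^(−n)) / r
Monthly rate r = 0.0996/12 = 0.0083, n = 150
PV = $1,069.32 × (1 − (1 + 0.0996/12)^(−150)) / (0.0996/12)
PV = $1,069.32 × 85.611536
PV = $91,546.13

PV = PMT × (1-(1+r)^(-n))/r = $91,546.13
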